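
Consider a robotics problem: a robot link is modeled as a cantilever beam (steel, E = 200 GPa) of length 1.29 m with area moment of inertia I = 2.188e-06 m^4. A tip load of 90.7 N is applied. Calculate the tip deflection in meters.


delta = F*L^3/(3*E*I) = 90.7*1.29^3/(3*2.000e+11*2.188e-06)
      = 194.7046923/1312800 = 1.4831e-04

1.4831e-04 m


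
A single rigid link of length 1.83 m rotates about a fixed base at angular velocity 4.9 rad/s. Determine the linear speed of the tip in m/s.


v = L*omega = 1.83 * 4.9 = 8.9670

8.9670 m/s


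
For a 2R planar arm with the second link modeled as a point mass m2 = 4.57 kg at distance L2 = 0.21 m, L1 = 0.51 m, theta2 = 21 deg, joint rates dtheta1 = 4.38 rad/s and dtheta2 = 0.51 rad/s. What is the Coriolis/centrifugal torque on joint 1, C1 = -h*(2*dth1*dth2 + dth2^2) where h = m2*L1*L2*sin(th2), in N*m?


h = m2*L1*L2*sin(th2) = 4.57*0.51*0.21*sin(21 deg) = 0.175402
C1 = -h*(2*4.38*0.51 + 0.51^2) = -0.175402*4.7277 = -0.8292

-0.8292 N*m


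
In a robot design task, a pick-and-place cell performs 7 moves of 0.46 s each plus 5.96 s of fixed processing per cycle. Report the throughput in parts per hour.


T_cycle = 7*0.46 + 5.96 = 9.1800 s
rate = 3600/T = 392.1569

392.1569 parts/hour


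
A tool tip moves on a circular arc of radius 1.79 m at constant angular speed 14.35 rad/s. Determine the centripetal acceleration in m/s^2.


a_c = omega^2 * r = 14.35^2 * 1.79 = 368.6013

368.6013 m/s^2


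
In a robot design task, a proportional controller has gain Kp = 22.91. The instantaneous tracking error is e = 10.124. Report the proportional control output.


u_P = Kp * e = 22.91 * 10.124 = 231.9408

231.9408


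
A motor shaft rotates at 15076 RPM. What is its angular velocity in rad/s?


omega = 15076 * 2*pi/60 = 1578.7550

1578.7550 rad/s


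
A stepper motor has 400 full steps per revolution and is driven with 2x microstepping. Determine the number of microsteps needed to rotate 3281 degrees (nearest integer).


step_size = 360/(400*2) = 360/800 = 0.450000 deg
n = 3281/(360/800) = 3281*800/360 = 7291.1111 -> 7291

7291 steps


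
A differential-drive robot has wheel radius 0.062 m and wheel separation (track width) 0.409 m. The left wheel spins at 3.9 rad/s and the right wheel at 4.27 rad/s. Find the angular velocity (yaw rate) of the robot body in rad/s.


omega = r*(wR - wL)/L = 0.062*(4.27 - (3.9))/0.409 = 0.0561

0.0561 rad/s


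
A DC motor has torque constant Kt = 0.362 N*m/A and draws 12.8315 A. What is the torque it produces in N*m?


tau = Kt * I = 0.362*12.8315 = 4.6450

4.6450 N*m


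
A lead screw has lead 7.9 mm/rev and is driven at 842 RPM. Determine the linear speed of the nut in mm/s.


v = lead * (RPM/60) = 7.9*842/60 = 110.8633

110.8633 mm/s


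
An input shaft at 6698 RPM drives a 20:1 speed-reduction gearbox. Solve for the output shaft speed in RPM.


omega_out = omega_in / N = 6698 / 20 = 334.9000

334.9000 RPM


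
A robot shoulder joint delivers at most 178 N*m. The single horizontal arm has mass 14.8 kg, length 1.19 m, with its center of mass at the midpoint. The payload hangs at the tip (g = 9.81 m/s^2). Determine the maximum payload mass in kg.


tau_arm = m_arm*g*(L/2) = 14.8*9.81*1.19/2 = 86.3869 N*m
tau_payload = tau_max - tau_arm = 178 - 86.3869 = 91.6131
m_payload = tau_payload / (g*L) = 91.6131 / (9.81*1.19) = 7.8477

7.8477 kg


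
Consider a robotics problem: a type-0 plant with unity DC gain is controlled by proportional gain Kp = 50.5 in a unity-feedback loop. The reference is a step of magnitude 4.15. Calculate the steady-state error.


e_ss = R/(1 + Kp) = 4.15/(1 + 50.5) = 4.15/51.5000 = 0.0806

0.0806


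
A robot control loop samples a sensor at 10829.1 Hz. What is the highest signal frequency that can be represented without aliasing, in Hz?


f_max = f_s/2 = 10829.1/2 = 5414.5500

5414.5500 Hz


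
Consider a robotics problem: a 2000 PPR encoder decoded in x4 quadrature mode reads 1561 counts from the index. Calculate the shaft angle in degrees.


angle = counts * 360 / (PPR*4) = 1561 * 360 / 8000 = 70.2450

70.2450 degrees


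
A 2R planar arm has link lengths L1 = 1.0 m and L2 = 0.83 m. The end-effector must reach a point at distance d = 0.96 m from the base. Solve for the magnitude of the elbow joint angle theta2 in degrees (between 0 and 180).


cos(th2) = (d^2 - L1^2 - L2^2)/(2*L1*L2) = (0.96^2 - 1.0^2 - 0.83^2)/(2*1.0*0.83) = -0.46222892
th2 = acos(-0.46222892) = 117.5310 deg

117.5310 degrees


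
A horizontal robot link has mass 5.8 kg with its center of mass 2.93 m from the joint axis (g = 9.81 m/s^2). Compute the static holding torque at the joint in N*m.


tau = m*g*L = 5.8 * 9.81 * 2.93 = 166.7111

166.7111 N*m


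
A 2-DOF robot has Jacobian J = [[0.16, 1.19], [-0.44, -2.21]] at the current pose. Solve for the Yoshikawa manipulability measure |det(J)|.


det(J) = 0.16*-2.21 - (1.19)*(-0.44) = 0.1700
|det(J)| = 0.1700

0.1700


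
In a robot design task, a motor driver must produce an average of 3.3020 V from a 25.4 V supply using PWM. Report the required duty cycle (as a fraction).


D = V_avg/V_supply = 3.3020/25.4 = 0.1300

0.1300


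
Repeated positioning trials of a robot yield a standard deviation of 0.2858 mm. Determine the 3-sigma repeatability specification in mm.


repeatability = 3*sigma = 3*0.2858 = 0.8574

0.8574 mm


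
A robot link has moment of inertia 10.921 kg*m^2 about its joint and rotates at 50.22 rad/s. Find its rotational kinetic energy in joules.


KE = (1/2)*I*omega^2 = 0.5*10.921*50.22^2 = 13771.6453

13771.6453 J


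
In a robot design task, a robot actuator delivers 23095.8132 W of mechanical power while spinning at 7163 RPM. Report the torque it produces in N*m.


omega = 7163 * 2*pi/60 = 750.107606 rad/s
tau = P / omega = 23095.8132 / 750.107606 = 30.7900

30.7900 N*m


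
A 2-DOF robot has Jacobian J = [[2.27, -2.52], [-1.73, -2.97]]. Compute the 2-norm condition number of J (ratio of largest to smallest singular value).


JJ^T eigenvalues: trace(JJ^T) = 23.3171, det(JJ^T) = det(J)^2 = 123.24330225
s_max^2 = (23.3171 + sqrt(50.71394341))/2 = 15.21923615
s_min^2 = (23.3171 - sqrt(50.71394341))/2 = 8.09786385
kappa = s_max/s_min = sqrt(15.21923615/8.09786385) = 1.3709

1.3709


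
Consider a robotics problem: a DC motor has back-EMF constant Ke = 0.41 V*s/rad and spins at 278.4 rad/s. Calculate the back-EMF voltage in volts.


V_emf = Ke * omega = 0.41*278.4 = 114.1440

114.1440 V


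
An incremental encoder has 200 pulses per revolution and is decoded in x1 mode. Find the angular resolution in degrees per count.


resolution = 360 / (PPR * 1) = 360 / 200 = 1.8000

1.8000 degrees


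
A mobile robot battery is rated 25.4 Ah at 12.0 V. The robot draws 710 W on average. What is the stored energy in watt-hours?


E = capacity * V = 25.4*12.0 = 304.8000

304.8000 Wh


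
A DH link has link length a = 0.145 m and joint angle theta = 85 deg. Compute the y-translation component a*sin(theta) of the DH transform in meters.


a*sin(theta) = 0.145*sin(85 deg) = 0.1444

0.1444 m


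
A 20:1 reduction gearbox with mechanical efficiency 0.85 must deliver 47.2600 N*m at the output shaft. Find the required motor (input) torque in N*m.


tau_in = tau_out / (N * eta) = 47.2600 / (20 * 0.85) = 2.7800

2.7800 N*m


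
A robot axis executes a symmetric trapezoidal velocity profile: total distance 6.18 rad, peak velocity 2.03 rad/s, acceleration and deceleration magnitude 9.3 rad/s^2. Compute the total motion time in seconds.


t_acc = v/a = 2.03/9.3 = 0.218280 s
d_acc = v^2/(2a) = 0.221554 rad (each ramp)
d_cruise = 6.18 - 2*0.221554 = 5.736892 rad
t_cruise = 5.736892/2.03 = 2.826055 s
t_total = 2*0.218280 + 2.826055 = 3.2626

3.2626 s


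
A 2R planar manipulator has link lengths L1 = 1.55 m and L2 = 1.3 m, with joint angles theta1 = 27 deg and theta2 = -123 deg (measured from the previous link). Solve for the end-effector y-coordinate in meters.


y = L1*sin(th1) + L2*sin(th1+th2) = 1.55*sin(27 deg) + 1.3*sin(-96 deg) = -0.5892

-0.5892 m


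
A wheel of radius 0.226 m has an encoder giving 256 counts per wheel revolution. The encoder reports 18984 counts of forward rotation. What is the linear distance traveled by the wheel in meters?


revs = 18984/256 = 74.156250
d = revs * 2*pi*r = 74.156250 * 2*pi*0.226 = 105.3019

105.3019 m


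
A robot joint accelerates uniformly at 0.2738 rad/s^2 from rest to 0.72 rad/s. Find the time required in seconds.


t = delta_omega / alpha = 0.72 / 0.2738 = 2.6297

2.6297 s


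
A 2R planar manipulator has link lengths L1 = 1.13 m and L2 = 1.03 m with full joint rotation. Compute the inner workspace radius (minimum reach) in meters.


r_min = |L1 - L2| = |1.13 - 1.03| = 0.1000

0.1000 m


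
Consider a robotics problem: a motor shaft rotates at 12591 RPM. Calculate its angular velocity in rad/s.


omega = 12591 * 2*pi/60 = 1318.5264

1318.5264 rad/s


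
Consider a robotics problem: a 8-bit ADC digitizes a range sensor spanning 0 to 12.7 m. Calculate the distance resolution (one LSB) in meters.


res = range / 2^n = 12.7/2^8 = 12.7/256 = 0.0496

0.0496 m


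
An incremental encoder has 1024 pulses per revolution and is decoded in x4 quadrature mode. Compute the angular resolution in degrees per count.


resolution = 360 / (PPR * 4) = 360 / 4096 = 0.0879

0.0879 degrees


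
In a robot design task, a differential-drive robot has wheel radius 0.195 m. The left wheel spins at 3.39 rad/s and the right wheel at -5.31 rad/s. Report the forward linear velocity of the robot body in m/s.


v = r*(wR + wL)/2 = 0.195*(-5.31 + 3.39)/2 = -0.1872

-0.1872 m/s


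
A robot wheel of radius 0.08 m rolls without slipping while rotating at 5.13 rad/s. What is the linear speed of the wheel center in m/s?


v = omega * r = 5.13 * 0.08 = 0.4104

0.4104 m/s


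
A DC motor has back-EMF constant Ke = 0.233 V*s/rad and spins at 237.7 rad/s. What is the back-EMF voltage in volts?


V_emf = Ke * omega = 0.233*237.7 = 55.3841

55.3841 V


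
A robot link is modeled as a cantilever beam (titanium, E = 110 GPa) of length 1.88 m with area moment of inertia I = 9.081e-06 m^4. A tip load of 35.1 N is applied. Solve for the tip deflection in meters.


delta = F*L^3/(3*E*I) = 35.1*1.88^3/(3*1.100e+11*9.081e-06)
      = 233.2279872/2996730 = 7.7827e-05

7.7827e-05 m


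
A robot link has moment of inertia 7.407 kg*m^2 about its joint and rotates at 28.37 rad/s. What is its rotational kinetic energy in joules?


KE = (1/2)*I*omega^2 = 0.5*7.407*28.37^2 = 2980.7875

2980.7875 J


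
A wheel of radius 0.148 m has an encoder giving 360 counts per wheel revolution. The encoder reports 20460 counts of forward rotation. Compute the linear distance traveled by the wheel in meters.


revs = 20460/360 = 56.833333
d = revs * 2*pi*r = 56.833333 * 2*pi*0.148 = 52.8500

52.8500 m


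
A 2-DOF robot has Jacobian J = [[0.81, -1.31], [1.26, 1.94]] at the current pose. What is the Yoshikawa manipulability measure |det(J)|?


det(J) = 0.81*1.94 - (-1.31)*(1.26) = 3.2220
|det(J)| = 3.2220

3.2220


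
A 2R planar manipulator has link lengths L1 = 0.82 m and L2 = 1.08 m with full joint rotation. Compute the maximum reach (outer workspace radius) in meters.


r_max = L1 + L2 = 0.82 + 1.08 = 1.9000

1.9000 m


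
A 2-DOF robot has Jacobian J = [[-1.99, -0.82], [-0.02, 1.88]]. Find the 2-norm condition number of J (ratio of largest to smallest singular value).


JJ^T eigenvalues: trace(JJ^T) = 8.1673, det(JJ^T) = det(J)^2 = 14.11955776
s_max^2 = (8.1673 + sqrt(10.22655825))/2 = 5.68259952
s_min^2 = (8.1673 - sqrt(10.22655825))/2 = 2.48470048
kappa = s_max/s_min = sqrt(5.68259952/2.48470048) = 1.5123

1.5123


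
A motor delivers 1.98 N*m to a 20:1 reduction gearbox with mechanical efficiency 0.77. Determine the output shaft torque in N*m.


tau_out = tau_in * N * eta = 1.98 * 20 * 0.77 = 30.4920

30.4920 N*m


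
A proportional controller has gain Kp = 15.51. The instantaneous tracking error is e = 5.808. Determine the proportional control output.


u_P = Kp * e = 15.51 * 5.808 = 90.0821

90.0821


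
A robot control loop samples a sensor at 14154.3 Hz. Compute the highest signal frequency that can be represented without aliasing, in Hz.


f_max = f_s/2 = 14154.3/2 = 7077.1500

7077.1500 Hz


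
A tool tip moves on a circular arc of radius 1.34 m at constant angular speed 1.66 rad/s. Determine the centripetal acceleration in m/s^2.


a_c = omega^2 * r = 1.66^2 * 1.34 = 3.6925

3.6925 m/s^2


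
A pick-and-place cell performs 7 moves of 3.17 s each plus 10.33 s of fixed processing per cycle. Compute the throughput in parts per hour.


T_cycle = 7*3.17 + 10.33 = 32.5200 s
rate = 3600/T = 110.7011

110.7011 parts/hour


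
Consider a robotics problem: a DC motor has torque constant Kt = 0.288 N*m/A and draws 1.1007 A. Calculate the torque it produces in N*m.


tau = Kt * I = 0.288*1.1007 = 0.3170

0.3170 N*m


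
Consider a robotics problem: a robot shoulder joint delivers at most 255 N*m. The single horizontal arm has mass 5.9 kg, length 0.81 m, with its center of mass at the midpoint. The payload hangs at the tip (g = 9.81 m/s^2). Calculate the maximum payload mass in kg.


tau_arm = m_arm*g*(L/2) = 5.9*9.81*0.81/2 = 23.4410 N*m
tau_payload = tau_max - tau_arm = 255 - 23.4410 = 231.5590
m_payload = tau_payload / (g*L) = 231.5590 / (9.81*0.81) = 29.1412

29.1412 kg


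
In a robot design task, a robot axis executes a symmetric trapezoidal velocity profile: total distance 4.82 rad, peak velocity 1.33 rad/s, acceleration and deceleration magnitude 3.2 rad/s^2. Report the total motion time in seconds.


t_acc = v/a = 1.33/3.2 = 0.415625 s
d_acc = v^2/(2a) = 0.276391 rad (each ramp)
d_cruise = 4.82 - 2*0.276391 = 4.267218 rad
t_cruise = 4.267218/1.33 = 3.208435 s
t_total = 2*0.415625 + 3.208435 = 4.0397

4.0397 s


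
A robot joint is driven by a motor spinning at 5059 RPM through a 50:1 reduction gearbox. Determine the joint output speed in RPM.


omega_joint = omega_motor / N = 5059 / 50 = 101.1800

101.1800 RPM


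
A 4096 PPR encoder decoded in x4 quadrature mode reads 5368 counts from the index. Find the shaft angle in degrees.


angle = counts * 360 / (PPR*4) = 5368 * 360 / 16384 = 117.9492

117.9492 degrees


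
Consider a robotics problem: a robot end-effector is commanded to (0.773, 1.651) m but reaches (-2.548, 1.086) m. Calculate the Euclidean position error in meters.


dx = -2.548 - (0.773) = -3.3210, dy = 1.086 - (1.651) = -0.5650
err = sqrt(11.029041 + 0.319225) = 3.3687

3.3687 m


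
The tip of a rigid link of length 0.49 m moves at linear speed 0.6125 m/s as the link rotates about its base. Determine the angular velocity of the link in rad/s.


omega = v / L = 0.6125 / 0.49 = 1.2500

1.2500 rad/s


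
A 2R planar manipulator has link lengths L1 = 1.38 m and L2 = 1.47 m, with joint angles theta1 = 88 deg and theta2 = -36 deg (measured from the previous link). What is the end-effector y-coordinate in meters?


y = L1*sin(th1) + L2*sin(th1+th2) = 1.38*sin(88 deg) + 1.47*sin(52 deg) = 2.5375

2.5375 m


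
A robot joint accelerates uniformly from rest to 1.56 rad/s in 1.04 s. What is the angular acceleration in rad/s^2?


alpha = delta_omega / t = 1.56 / 1.04 = 1.5000

1.5000 rad/s^2


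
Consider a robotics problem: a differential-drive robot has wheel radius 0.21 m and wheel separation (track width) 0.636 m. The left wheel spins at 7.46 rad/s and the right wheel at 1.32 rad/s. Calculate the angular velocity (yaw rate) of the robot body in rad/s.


omega = r*(wR - wL)/L = 0.21*(1.32 - (7.46))/0.636 = -2.0274

-2.0274 rad/s


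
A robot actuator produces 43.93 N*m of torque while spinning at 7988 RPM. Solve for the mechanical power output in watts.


omega = 7988 * 2*pi/60 = 836.501404 rad/s
P = tau * omega = 43.93 * 836.501404 = 36747.5067

36747.5067 W


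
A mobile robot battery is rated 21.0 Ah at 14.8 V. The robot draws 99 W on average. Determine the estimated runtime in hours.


E = 21.0*14.8 = 310.8000 Wh
t = E/P = 310.8000/99 = 3.1394

3.1394 hours


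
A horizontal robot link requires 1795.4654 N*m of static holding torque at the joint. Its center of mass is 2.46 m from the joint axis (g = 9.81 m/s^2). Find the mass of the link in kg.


m = tau / (g*L) = 1795.4654 / (9.81 * 2.46) = 74.4000

74.4000 kg


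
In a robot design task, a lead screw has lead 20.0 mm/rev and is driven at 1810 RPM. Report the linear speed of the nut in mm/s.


v = lead * (RPM/60) = 20.0*1810/60 = 603.3333

603.3333 mm/s


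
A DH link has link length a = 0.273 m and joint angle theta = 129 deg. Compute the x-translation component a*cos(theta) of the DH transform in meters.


a*cos(theta) = 0.273*cos(129 deg) = -0.1718

-0.1718 m


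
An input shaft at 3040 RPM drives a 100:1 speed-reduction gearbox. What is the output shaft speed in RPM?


omega_out = omega_in / N = 3040 / 100 = 30.4000

30.4000 RPM


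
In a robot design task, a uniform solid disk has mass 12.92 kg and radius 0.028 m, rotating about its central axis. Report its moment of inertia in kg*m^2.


I = (1/2)*m*R^2 = 0.5*12.92*0.028^2 = 0.0051

0.0051 kg*m^2


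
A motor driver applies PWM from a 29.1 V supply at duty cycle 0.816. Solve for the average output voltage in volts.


V_avg = V_supply * D = 29.1*0.816 = 23.7456

23.7456 V


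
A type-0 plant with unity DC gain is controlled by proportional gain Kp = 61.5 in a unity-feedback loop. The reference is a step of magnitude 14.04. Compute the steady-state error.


e_ss = R/(1 + Kp) = 14.04/(1 + 61.5) = 14.04/62.5000 = 0.2246

0.2246


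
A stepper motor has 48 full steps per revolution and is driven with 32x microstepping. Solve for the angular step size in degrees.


step = 360/(48*32) = 360/1536 = 0.2344

0.2344 degrees


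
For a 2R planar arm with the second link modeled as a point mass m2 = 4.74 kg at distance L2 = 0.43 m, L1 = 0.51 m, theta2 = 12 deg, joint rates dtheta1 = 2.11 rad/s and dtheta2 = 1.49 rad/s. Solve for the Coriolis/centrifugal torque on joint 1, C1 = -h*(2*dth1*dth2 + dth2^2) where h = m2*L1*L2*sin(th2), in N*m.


h = m2*L1*L2*sin(th2) = 4.74*0.51*0.43*sin(12 deg) = 0.216120
C1 = -h*(2*2.11*1.49 + 1.49^2) = -0.216120*8.5079 = -1.8387

-1.8387 N*m


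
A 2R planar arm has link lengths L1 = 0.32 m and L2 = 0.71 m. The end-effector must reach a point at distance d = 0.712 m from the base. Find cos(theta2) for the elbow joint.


cos(th2) = (d^2 - L1^2 - L2^2)/(2*L1*L2) = (0.712^2 - 0.32^2 - 0.71^2)/(2*0.32*0.71) = -0.2191

-0.2191


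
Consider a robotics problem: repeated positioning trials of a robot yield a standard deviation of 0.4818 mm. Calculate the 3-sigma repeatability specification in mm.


repeatability = 3*sigma = 3*0.4818 = 1.4454

1.4454 mm


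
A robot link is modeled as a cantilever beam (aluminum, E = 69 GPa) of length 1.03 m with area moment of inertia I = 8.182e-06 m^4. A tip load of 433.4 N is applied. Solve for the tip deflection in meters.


delta = F*L^3/(3*E*I) = 433.4*1.03^3/(3*6.900e+10*8.182e-06)
      = 473.5878818/1693674 = 2.7962e-04

2.7962e-04 m


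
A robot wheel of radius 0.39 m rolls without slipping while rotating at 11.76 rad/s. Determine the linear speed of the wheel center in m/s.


v = omega * r = 11.76 * 0.39 = 4.5864

4.5864 m/s


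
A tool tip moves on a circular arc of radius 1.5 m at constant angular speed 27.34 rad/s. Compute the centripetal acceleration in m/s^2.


a_c = omega^2 * r = 27.34^2 * 1.5 = 1121.2134

1121.2134 m/s^2


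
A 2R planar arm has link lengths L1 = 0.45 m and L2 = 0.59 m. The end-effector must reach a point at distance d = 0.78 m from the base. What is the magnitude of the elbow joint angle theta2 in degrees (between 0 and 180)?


cos(th2) = (d^2 - L1^2 - L2^2)/(2*L1*L2) = (0.78^2 - 0.45^2 - 0.59^2)/(2*0.45*0.59) = 0.10885122
th2 = acos(0.10885122) = 83.7509 deg

83.7509 degrees


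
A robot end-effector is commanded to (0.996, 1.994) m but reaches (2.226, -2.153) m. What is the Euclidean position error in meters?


dx = 2.226 - (0.996) = 1.2300, dy = -2.153 - (1.994) = -4.1470
err = sqrt(1.512900 + 17.197609) = 4.3256

4.3256 m


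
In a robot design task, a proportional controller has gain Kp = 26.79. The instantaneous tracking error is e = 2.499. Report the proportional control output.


u_P = Kp * e = 26.79 * 2.499 = 66.9482

66.9482


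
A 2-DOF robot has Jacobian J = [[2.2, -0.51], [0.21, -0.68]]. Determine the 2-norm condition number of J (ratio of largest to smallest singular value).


JJ^T eigenvalues: trace(JJ^T) = 5.6066, det(JJ^T) = det(J)^2 = 1.92904321
s_max^2 = (5.6066 + sqrt(23.71779072))/2 = 5.23834572
s_min^2 = (5.6066 - sqrt(23.71779072))/2 = 0.36825428
kappa = s_max/s_min = sqrt(5.23834572/0.36825428) = 3.7716

3.7716


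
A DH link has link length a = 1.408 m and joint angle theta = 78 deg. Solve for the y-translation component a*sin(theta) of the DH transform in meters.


a*sin(theta) = 1.408*sin(78 deg) = 1.3772

1.3772 m


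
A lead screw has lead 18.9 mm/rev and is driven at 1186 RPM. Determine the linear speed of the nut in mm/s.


v = lead * (RPM/60) = 18.9*1186/60 = 373.5900

373.5900 mm/s


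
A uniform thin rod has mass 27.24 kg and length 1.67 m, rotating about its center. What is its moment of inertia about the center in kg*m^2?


I = (1/12)*m*L^2 = (1/12)*27.24*1.67^2 = 6.3308

6.3308 kg*m^2


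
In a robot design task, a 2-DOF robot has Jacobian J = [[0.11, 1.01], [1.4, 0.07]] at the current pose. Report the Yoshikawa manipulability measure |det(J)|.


det(J) = 0.11*0.07 - (1.01)*(1.4) = -1.4063
|det(J)| = 1.4063

1.4063


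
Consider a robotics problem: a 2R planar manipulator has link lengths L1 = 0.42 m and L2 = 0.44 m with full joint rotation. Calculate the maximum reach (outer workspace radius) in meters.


r_max = L1 + L2 = 0.42 + 0.44 = 0.8600

0.8600 m


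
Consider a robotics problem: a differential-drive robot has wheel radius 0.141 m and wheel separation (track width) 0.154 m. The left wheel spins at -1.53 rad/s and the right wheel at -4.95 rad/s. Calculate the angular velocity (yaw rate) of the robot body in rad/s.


omega = r*(wR - wL)/L = 0.141*(-4.95 - (-1.53))/0.154 = -3.1313

-3.1313 rad/s


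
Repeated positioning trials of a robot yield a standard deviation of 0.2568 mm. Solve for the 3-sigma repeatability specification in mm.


repeatability = 3*sigma = 3*0.2568 = 0.7704

0.7704 mm


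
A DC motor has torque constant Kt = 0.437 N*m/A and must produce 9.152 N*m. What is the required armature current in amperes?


I = tau / Kt = 9.152/0.437 = 20.9428

20.9428 A


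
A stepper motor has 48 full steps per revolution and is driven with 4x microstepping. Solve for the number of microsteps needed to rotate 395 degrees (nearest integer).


step_size = 360/(48*4) = 360/192 = 1.875000 deg
n = 395/(360/192) = 395*192/360 = 210.6667 -> 211

211 steps


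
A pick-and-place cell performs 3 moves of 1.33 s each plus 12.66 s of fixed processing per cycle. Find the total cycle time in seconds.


T = 3*1.33 + 12.66 = 16.6500

16.6500 s


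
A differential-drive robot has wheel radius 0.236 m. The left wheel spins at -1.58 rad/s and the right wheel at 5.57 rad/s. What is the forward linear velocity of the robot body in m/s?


v = r*(wR + wL)/2 = 0.236*(5.57 + -1.58)/2 = 0.4708

0.4708 m/s


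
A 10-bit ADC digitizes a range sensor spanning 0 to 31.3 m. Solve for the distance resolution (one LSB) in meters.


res = range / 2^n = 31.3/2^10 = 31.3/1024 = 0.0306

0.0306 m


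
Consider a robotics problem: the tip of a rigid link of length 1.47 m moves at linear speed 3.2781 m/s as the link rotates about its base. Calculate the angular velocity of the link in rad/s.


omega = v / L = 3.2781 / 1.47 = 2.2300

2.2300 rad/s


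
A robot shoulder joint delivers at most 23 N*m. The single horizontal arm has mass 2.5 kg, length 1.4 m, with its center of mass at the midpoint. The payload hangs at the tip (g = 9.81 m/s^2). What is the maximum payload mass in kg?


tau_arm = m_arm*g*(L/2) = 2.5*9.81*1.4/2 = 17.1675 N*m
tau_payload = tau_max - tau_arm = 23 - 17.1675 = 5.8325
m_payload = tau_payload / (g*L) = 5.8325 / (9.81*1.4) = 0.4247

0.4247 kg


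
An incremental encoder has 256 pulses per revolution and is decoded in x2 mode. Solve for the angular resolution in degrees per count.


resolution = 360 / (PPR * 2) = 360 / 512 = 0.7031

0.7031 degrees


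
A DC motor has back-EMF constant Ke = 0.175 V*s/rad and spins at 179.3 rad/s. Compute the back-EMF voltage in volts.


V_emf = Ke * omega = 0.175*179.3 = 31.3775

31.3775 V


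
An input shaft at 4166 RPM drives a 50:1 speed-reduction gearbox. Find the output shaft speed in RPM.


omega_out = omega_in / N = 4166 / 50 = 83.3200

83.3200 RPM


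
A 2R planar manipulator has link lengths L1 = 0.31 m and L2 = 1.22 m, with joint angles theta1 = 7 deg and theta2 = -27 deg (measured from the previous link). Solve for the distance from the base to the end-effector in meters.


x = L1*cos(th1) + L2*cos(th1+th2) = 1.454114
y = L1*sin(th1) + L2*sin(th1+th2) = -0.379485
d = sqrt(x^2 + y^2) = sqrt(2.114448 + 0.144009) = 1.5028

1.5028 m


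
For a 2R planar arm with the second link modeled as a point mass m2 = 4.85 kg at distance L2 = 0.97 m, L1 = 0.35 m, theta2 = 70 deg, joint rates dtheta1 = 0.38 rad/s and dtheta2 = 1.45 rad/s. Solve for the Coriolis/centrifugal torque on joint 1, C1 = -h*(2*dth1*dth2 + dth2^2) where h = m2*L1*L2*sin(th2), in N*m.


h = m2*L1*L2*sin(th2) = 4.85*0.35*0.97*sin(70 deg) = 1.547274
C1 = -h*(2*0.38*1.45 + 1.45^2) = -1.547274*3.2045 = -4.9582

-4.9582 N*m


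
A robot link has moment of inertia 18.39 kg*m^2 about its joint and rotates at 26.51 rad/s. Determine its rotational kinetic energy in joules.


KE = (1/2)*I*omega^2 = 0.5*18.39*26.51^2 = 6462.0630

6462.0630 J


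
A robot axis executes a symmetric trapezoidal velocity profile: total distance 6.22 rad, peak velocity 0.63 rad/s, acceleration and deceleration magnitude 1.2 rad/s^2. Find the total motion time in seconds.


t_acc = v/a = 0.63/1.2 = 0.525000 s
d_acc = v^2/(2a) = 0.165375 rad (each ramp)
d_cruise = 6.22 - 2*0.165375 = 5.889250 rad
t_cruise = 5.889250/0.63 = 9.348016 s
t_total = 2*0.525000 + 9.348016 = 10.3980

10.3980 s


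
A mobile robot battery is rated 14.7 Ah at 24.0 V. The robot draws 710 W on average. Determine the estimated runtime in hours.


E = 14.7*24.0 = 352.8000 Wh
t = E/P = 352.8000/710 = 0.4969

0.4969 hours


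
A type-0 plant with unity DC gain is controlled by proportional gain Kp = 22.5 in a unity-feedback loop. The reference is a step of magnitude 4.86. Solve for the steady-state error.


e_ss = R/(1 + Kp) = 4.86/(1 + 22.5) = 4.86/23.5000 = 0.2068

0.2068


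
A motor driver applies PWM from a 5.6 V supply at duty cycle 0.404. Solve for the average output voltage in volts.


V_avg = V_supply * D = 5.6*0.404 = 2.2624

2.2624 V


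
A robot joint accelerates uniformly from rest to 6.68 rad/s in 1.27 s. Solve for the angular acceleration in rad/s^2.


alpha = delta_omega / t = 6.68 / 1.27 = 5.2598

5.2598 rad/s^2


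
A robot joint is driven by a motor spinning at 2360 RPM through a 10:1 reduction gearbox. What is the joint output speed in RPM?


omega_joint = omega_motor / N = 2360 / 10 = 236.0000

236.0000 RPM


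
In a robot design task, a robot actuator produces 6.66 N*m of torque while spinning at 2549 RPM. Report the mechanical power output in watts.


omega = 2549 * 2*pi/60 = 266.930656 rad/s
P = tau * omega = 6.66 * 266.930656 = 1777.7582

1777.7582 W


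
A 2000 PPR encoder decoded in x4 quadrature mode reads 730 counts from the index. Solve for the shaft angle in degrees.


angle = counts * 360 / (PPR*4) = 730 * 360 / 8000 = 32.8500

32.8500 degrees


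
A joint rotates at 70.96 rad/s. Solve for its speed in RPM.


RPM = 70.96 * 60/(2*pi) = 677.6181

677.6181 RPM


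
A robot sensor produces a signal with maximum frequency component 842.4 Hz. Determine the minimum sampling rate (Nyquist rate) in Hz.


f_s,min = 2*f_max = 2*842.4 = 1684.8000

1684.8000 Hz


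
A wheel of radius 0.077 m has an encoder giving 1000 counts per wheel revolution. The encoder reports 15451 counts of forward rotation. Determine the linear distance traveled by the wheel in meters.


revs = 15451/1000 = 15.451000
d = revs * 2*pi*r = 15.451000 * 2*pi*0.077 = 7.4753

7.4753 m


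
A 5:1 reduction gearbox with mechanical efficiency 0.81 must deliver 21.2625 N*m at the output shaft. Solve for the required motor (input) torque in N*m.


tau_in = tau_out / (N * eta) = 21.2625 / (5 * 0.81) = 5.2500

5.2500 N*m


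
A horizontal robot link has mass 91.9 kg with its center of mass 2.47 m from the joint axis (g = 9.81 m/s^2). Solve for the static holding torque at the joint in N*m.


tau = m*g*L = 91.9 * 9.81 * 2.47 = 2226.8013

2226.8013 N*m


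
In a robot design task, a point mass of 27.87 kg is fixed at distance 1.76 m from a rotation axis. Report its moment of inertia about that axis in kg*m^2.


I = m*r^2 = 27.87*1.76^2 = 86.3301

86.3301 kg*m^2


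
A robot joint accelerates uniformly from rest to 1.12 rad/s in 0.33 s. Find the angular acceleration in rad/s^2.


alpha = delta_omega / t = 1.12 / 0.33 = 3.3939

3.3939 rad/s^2


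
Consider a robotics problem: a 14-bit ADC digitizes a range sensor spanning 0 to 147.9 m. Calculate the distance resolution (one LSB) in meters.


res = range / 2^n = 147.9/2^14 = 147.9/16384 = 0.0090

0.0090 m


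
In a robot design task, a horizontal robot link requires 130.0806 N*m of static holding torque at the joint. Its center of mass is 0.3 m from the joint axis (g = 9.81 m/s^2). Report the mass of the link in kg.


m = tau / (g*L) = 130.0806 / (9.81 * 0.3) = 44.2000

44.2000 kg


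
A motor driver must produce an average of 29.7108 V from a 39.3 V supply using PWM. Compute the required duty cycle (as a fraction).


D = V_avg/V_supply = 29.7108/39.3 = 0.7560

0.7560


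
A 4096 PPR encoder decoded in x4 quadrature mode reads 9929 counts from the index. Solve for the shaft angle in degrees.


angle = counts * 360 / (PPR*4) = 9929 * 360 / 16384 = 218.1665

218.1665 degrees


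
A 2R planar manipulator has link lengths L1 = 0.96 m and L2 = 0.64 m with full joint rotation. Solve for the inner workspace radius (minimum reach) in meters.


r_min = |L1 - L2| = |0.96 - 0.64| = 0.3200

0.3200 m


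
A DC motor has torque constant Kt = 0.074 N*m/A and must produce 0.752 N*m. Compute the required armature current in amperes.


I = tau / Kt = 0.752/0.074 = 10.1622

10.1622 A


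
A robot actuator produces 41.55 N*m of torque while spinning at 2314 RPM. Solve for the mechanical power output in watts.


omega = 2314 * 2*pi/60 = 242.321513 rad/s
P = tau * omega = 41.55 * 242.321513 = 10068.4589

10068.4589 W


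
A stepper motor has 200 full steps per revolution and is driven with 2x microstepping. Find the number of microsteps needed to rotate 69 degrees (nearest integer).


step_size = 360/(200*2) = 360/400 = 0.900000 deg
n = 69/(360/400) = 69*400/360 = 76.6667 -> 77

77 steps


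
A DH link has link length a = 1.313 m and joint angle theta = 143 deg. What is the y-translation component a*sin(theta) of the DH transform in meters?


a*sin(theta) = 1.313*sin(143 deg) = 0.7902

0.7902 m


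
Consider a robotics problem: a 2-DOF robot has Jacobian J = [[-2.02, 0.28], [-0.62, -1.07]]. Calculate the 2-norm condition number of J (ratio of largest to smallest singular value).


JJ^T eigenvalues: trace(JJ^T) = 5.6881, det(JJ^T) = det(J)^2 = 5.45222500
s_max^2 = (5.6881 + sqrt(10.54558161))/2 = 4.46774806
s_min^2 = (5.6881 - sqrt(10.54558161))/2 = 1.22035194
kappa = s_max/s_min = sqrt(4.46774806/1.22035194) = 1.9134

1.9134


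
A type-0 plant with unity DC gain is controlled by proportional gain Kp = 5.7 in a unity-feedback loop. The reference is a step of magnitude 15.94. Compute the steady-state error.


e_ss = R/(1 + Kp) = 15.94/(1 + 5.7) = 15.94/6.7000 = 2.3791

2.3791


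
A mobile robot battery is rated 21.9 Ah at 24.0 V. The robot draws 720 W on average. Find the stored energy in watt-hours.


E = capacity * V = 21.9*24.0 = 525.6000

525.6000 Wh


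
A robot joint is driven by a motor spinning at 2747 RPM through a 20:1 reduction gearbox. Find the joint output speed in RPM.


omega_joint = omega_motor / N = 2747 / 20 = 137.3500

137.3500 RPM


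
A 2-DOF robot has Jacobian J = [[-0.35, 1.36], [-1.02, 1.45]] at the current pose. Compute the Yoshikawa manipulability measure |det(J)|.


det(J) = -0.35*1.45 - (1.36)*(-1.02) = 0.8797
|det(J)| = 0.8797

0.8797


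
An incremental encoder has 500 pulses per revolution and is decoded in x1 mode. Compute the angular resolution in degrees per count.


resolution = 360 / (PPR * 1) = 360 / 500 = 0.7200

0.7200 degrees


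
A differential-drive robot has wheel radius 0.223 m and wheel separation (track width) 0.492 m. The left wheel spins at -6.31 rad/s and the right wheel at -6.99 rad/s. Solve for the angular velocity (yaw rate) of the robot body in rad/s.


omega = r*(wR - wL)/L = 0.223*(-6.99 - (-6.31))/0.492 = -0.3082

-0.3082 rad/s


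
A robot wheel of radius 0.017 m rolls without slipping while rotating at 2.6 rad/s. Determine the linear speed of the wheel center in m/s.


v = omega * r = 2.6 * 0.017 = 0.0442

0.0442 m/s


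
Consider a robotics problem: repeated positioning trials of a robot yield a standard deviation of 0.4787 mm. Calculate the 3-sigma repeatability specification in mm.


repeatability = 3*sigma = 3*0.4787 = 1.4361

1.4361 mm


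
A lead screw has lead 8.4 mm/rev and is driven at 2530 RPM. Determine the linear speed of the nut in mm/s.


v = lead * (RPM/60) = 8.4*2530/60 = 354.2000

354.2000 mm/s


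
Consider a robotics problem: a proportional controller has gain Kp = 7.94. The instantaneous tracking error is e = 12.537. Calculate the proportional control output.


u_P = Kp * e = 7.94 * 12.537 = 99.5438

99.5438


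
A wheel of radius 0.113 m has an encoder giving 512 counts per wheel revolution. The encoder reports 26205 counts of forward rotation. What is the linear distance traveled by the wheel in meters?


revs = 26205/512 = 51.181641
d = revs * 2*pi*r = 51.181641 * 2*pi*0.113 = 36.3390

36.3390 m


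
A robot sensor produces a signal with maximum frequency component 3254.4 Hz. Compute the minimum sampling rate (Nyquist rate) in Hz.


f_s,min = 2*f_max = 2*3254.4 = 6508.8000

6508.8000 Hz


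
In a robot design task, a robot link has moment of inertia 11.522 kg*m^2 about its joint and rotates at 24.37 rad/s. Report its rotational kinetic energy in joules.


KE = (1/2)*I*omega^2 = 0.5*11.522*24.37^2 = 3421.4400

3421.4400 J


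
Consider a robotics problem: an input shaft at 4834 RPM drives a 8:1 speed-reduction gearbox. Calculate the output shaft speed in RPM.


omega_out = omega_in / N = 4834 / 8 = 604.2500

604.2500 RPM


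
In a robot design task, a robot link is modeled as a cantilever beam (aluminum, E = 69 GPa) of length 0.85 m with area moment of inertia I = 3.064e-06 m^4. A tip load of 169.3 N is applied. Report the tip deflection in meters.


delta = F*L^3/(3*E*I) = 169.3*0.85^3/(3*6.900e+10*3.064e-06)
      = 103.9713625/634248 = 1.6393e-04

1.6393e-04 m


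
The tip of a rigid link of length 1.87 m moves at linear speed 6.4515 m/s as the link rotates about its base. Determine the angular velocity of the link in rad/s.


omega = v / L = 6.4515 / 1.87 = 3.4500

3.4500 rad/s


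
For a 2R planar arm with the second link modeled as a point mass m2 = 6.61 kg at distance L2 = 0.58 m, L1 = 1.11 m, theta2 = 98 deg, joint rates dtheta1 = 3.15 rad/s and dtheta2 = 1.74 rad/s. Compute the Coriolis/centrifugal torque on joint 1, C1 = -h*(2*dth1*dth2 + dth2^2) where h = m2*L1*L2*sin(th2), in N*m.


h = m2*L1*L2*sin(th2) = 6.61*1.11*0.58*sin(98 deg) = 4.214104
C1 = -h*(2*3.15*1.74 + 1.74^2) = -4.214104*13.9896 = -58.9536

-58.9536 N*m


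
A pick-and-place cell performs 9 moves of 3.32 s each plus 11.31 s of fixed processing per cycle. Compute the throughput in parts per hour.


T_cycle = 9*3.32 + 11.31 = 41.1900 s
rate = 3600/T = 87.3999

87.3999 parts/hour


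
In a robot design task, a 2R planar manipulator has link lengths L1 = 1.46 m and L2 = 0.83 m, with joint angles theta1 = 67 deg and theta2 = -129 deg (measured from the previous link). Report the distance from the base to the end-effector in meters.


x = L1*cos(th1) + L2*cos(th1+th2) = 0.960129
y = L1*sin(th1) + L2*sin(th1+th2) = 0.611091
d = sqrt(x^2 + y^2) = sqrt(0.921848 + 0.373432) = 1.1381

1.1381 m


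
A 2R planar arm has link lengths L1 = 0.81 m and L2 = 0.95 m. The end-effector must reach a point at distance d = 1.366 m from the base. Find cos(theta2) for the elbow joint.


cos(th2) = (d^2 - L1^2 - L2^2)/(2*L1*L2) = (1.366^2 - 0.81^2 - 0.95^2)/(2*0.81*0.95) = 0.1997

0.1997


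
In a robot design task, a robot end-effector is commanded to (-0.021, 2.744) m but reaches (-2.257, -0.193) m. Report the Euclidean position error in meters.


dx = -2.257 - (-0.021) = -2.2360, dy = -0.193 - (2.744) = -2.9370
err = sqrt(4.999696 + 8.625969) = 3.6913

3.6913 m


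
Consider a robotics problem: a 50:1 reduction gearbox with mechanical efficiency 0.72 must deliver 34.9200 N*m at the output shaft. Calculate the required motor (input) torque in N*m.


tau_in = tau_out / (N * eta) = 34.9200 / (50 * 0.72) = 0.9700

0.9700 N*m


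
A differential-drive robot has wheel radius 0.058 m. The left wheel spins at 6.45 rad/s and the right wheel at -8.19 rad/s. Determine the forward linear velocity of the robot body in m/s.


v = r*(wR + wL)/2 = 0.058*(-8.19 + 6.45)/2 = -0.0505

-0.0505 m/s


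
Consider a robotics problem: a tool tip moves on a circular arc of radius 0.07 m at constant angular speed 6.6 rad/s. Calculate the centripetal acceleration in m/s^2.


a_c = omega^2 * r = 6.6^2 * 0.07 = 3.0492

3.0492 m/s^2


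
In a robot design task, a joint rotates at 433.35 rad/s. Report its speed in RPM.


RPM = 433.35 * 60/(2*pi) = 4138.1877

4138.1877 RPM


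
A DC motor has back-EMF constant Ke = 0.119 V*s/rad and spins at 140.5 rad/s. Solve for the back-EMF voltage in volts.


V_emf = Ke * omega = 0.119*140.5 = 16.7195

16.7195 V


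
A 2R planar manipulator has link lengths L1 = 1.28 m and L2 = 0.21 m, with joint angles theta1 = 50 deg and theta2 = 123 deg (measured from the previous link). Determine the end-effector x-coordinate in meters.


x = L1*cos(th1) + L2*cos(th1+th2) = 1.28*cos(50 deg) + 0.21*cos(173 deg) = 0.6143

0.6143 m


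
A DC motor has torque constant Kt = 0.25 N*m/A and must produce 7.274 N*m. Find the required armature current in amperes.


I = tau / Kt = 7.274/0.25 = 29.0960

29.0960 A


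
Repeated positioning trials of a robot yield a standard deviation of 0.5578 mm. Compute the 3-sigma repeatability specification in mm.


repeatability = 3*sigma = 3*0.5578 = 1.6734

1.6734 mm


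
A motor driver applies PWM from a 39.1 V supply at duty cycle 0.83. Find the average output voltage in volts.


V_avg = V_supply * D = 39.1*0.83 = 32.4530

32.4530 V


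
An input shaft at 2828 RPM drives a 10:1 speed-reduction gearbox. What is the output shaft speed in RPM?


omega_out = omega_in / N = 2828 / 10 = 282.8000

282.8000 RPM
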